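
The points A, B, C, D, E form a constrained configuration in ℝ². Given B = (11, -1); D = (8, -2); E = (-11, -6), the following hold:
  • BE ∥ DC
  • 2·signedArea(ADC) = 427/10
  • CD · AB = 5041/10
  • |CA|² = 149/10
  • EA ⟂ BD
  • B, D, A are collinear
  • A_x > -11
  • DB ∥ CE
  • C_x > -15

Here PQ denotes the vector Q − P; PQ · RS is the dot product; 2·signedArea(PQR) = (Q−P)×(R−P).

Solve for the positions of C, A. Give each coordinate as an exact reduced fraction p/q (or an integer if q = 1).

A = (-103/10, -81/10)
C = (-14, -7)

1. C_x = -14  [DB ∥ CE ∩ BE ∥ DC]
2. C_y = -7  [DB ∥ CE ∩ BE ∥ DC]
   → C = (-14, -7)
3. A_x = -103/10  [B, D, A are collinear ∩ EA ⟂ BD]
4. A_y = -81/10  [B, D, A are collinear ∩ EA ⟂ BD]
   → A = (-103/10, -81/10)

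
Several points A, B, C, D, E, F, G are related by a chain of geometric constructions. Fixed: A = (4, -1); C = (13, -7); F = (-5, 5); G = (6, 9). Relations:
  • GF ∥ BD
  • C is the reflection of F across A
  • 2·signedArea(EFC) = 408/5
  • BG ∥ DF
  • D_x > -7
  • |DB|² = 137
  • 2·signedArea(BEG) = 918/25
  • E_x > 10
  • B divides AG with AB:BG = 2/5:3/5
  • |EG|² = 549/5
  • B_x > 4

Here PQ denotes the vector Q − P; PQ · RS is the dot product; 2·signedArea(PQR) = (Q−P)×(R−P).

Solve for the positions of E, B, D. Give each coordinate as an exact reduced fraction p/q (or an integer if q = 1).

1. E_x = 51/5  [line 12·x + 18·y + -558/5 = 0 ∩ |EG|² = 549/5]
2. E_y = -3/5  [line 12·x + 18·y + -558/5 = 0 ∩ |EG|² = 549/5]
   → E = (51/5, -3/5)
3. B_x = 24/5  [B divides AG with AB:BG = 2/5:3/5]
4. B_y = 3  [B divides AG with AB:BG = 2/5:3/5]
   → B = (24/5, 3)
5. D_x = -31/5  [BG ∥ DF ∩ GF ∥ BD]
6. D_y = -1  [BG ∥ DF ∩ GF ∥ BD]
   → D = (-31/5, -1)

B = (24/5, 3)
D = (-31/5, -1)
E = (51/5, -3/5)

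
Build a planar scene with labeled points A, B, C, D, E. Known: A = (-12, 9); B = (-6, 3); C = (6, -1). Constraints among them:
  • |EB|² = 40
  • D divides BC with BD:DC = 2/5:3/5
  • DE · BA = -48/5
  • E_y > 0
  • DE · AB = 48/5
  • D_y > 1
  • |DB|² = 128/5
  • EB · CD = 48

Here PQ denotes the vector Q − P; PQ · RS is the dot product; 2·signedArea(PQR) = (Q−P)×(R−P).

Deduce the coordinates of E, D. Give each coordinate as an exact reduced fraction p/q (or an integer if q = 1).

1. D_x = -6/5  [D divides BC with BD:DC = 2/5:3/5]
2. D_y = 7/5  [D divides BC with BD:DC = 2/5:3/5]
   → D = (-6/5, 7/5)
3. E_x = 0  [EB · CD = 48 ∩ DE · BA = -48/5]
4. E_y = 1  [EB · CD = 48 ∩ DE · BA = -48/5]
   → E = (0, 1)

D = (-6/5, 7/5)
E = (0, 1)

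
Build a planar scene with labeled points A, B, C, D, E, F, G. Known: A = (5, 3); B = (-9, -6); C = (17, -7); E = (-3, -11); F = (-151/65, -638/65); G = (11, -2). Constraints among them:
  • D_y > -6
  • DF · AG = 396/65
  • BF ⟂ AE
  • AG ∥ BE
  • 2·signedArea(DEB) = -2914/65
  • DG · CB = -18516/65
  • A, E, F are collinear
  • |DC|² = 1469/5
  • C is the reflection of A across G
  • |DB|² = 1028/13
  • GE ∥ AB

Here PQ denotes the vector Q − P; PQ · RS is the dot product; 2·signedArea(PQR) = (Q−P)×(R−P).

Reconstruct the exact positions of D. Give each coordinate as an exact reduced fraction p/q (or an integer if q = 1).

1. D_x = -7/65  [2·signedArea(DEB) = -2914/65 ∩ DG · CB = -18516/65]
2. D_y = -386/65  [2·signedArea(DEB) = -2914/65 ∩ DG · CB = -18516/65]
   → D = (-7/65, -386/65)

D = (-7/65, -386/65)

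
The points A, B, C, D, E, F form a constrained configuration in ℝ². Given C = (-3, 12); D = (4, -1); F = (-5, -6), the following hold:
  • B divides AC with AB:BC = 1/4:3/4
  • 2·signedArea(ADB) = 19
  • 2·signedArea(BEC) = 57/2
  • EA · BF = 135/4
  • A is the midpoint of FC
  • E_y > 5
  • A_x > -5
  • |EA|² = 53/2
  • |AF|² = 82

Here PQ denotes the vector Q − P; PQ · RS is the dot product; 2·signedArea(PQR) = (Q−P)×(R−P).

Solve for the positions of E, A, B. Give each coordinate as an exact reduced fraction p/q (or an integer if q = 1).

A = (-4, 3)
B = (-15/4, 21/4)
E = (1/2, 11/2)

1. A_x = -4  [A is the midpoint of FC]
2. A_y = 3  [A is the midpoint of FC]
   → A = (-4, 3)
3. B_x = -15/4  [B divides AC with AB:BC = 1/4:3/4]
4. B_y = 21/4  [B divides AC with AB:BC = 1/4:3/4]
   → B = (-15/4, 21/4)
5. E_x = 1/2  [EA · BF = 135/4 ∩ 2·signedArea(BEC) = 57/2]
6. E_y = 11/2  [EA · BF = 135/4 ∩ 2·signedArea(BEC) = 57/2]
   → E = (1/2, 11/2)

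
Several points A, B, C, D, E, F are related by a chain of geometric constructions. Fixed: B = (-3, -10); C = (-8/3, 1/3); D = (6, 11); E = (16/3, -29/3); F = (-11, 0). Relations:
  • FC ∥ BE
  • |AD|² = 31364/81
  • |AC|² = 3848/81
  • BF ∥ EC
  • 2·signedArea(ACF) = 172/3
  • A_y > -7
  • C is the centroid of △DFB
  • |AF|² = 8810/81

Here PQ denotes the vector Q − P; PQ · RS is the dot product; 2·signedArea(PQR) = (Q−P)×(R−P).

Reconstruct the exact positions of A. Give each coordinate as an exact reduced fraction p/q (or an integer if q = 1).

1. A_x = -26/9  [line 1/3·x + -25/3·y + -161/3 = 0 ∩ |AF|² = 8810/81]
2. A_y = -59/9  [line 1/3·x + -25/3·y + -161/3 = 0 ∩ |AF|² = 8810/81]
   → A = (-26/9, -59/9)

A = (-26/9, -59/9)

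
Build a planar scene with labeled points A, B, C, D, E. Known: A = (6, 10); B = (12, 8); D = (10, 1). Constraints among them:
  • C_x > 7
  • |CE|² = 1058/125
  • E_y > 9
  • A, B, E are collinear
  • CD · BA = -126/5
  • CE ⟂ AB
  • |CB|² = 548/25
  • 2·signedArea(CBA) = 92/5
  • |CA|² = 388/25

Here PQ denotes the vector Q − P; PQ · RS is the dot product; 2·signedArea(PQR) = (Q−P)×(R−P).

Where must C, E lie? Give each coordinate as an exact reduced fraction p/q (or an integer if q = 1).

C = (38/5, 32/5)
E = (213/25, 229/25)

1. C_x = 38/5  [2·signedArea(CBA) = 92/5 ∩ CD · BA = -126/5]
2. C_y = 32/5  [2·signedArea(CBA) = 92/5 ∩ CD · BA = -126/5]
   → C = (38/5, 32/5)
3. E_x = 213/25  [A, B, E are collinear ∩ CE ⟂ AB]
4. E_y = 229/25  [A, B, E are collinear ∩ CE ⟂ AB]
   → E = (213/25, 229/25)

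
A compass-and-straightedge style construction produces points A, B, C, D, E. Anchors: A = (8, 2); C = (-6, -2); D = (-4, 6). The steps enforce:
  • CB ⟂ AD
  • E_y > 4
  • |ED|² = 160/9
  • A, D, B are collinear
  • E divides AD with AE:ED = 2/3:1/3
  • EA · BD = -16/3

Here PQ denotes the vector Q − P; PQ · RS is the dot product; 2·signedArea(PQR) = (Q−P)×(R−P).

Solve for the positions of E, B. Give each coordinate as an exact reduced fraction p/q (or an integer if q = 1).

1. E_x = 0  [E divides AD with AE:ED = 2/3:1/3]
2. E_y = 14/3  [E divides AD with AE:ED = 2/3:1/3]
   → E = (0, 14/3)
3. B_x = -17/5  [A, D, B are collinear ∩ CB ⟂ AD]
4. B_y = 29/5  [A, D, B are collinear ∩ CB ⟂ AD]
   → B = (-17/5, 29/5)

B = (-17/5, 29/5)
E = (0, 14/3)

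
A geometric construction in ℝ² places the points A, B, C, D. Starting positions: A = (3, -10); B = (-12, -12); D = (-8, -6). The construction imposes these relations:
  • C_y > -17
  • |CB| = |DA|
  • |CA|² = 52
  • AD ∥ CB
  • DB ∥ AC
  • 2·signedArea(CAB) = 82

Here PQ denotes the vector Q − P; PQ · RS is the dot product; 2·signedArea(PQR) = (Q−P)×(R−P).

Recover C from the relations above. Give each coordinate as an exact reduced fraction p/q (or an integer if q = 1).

C = (-1, -16)

1. C_x = -1  [AD ∥ CB ∩ DB ∥ AC]
2. C_y = -16  [AD ∥ CB ∩ DB ∥ AC]
   → C = (-1, -16)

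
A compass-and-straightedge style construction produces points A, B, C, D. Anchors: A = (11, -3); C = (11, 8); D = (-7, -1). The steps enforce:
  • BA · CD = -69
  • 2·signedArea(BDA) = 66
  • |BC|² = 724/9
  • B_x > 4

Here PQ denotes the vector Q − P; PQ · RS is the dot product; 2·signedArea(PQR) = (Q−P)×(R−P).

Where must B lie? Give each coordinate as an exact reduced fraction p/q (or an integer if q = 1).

1. B_x = 5  [BA · CD = -69 ∩ 2·signedArea(BDA) = 66]
2. B_y = 4/3  [BA · CD = -69 ∩ 2·signedArea(BDA) = 66]
   → B = (5, 4/3)

B = (5, 4/3)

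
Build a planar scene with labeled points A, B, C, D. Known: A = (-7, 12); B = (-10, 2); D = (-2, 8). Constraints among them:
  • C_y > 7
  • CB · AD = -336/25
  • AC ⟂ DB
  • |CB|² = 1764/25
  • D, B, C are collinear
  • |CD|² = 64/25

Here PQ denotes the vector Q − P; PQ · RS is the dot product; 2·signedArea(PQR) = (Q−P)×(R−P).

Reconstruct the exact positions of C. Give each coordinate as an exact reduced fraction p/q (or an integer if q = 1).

C = (-82/25, 176/25)

1. C_x = -82/25  [D, B, C are collinear ∩ AC ⟂ DB]
2. C_y = 176/25  [D, B, C are collinear ∩ AC ⟂ DB]
   → C = (-82/25, 176/25)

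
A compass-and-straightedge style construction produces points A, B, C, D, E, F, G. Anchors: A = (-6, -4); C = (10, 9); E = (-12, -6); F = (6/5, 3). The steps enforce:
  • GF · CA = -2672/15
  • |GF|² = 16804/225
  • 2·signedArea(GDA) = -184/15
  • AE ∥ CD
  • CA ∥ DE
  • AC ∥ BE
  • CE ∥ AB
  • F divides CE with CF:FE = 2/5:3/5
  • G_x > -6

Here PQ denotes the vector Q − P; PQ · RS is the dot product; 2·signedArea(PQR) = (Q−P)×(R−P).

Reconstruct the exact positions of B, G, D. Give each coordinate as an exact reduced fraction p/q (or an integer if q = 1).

1. B_x = -28  [AC ∥ BE ∩ CE ∥ AB]
2. B_y = -19  [AC ∥ BE ∩ CE ∥ AB]
   → B = (-28, -19)
3. D_x = 4  [CA ∥ DE ∩ AE ∥ CD]
4. D_y = 7  [CA ∥ DE ∩ AE ∥ CD]
   → D = (4, 7)
5. G_x = -28/5  [GF · CA = -2672/15 ∩ 2·signedArea(GDA) = -184/15]
6. G_y = -7/3  [GF · CA = -2672/15 ∩ 2·signedArea(GDA) = -184/15]
   → G = (-28/5, -7/3)

B = (-28, -19)
D = (4, 7)
G = (-28/5, -7/3)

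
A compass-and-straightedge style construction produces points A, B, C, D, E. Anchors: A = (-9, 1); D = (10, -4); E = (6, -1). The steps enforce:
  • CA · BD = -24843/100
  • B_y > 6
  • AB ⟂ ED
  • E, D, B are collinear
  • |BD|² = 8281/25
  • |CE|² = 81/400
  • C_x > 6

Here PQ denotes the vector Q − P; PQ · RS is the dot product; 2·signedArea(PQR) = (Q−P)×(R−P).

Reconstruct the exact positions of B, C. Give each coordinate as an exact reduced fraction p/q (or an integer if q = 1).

1. B_x = -114/25  [E, D, B are collinear ∩ AB ⟂ ED]
2. B_y = 173/25  [E, D, B are collinear ∩ AB ⟂ ED]
   → B = (-114/25, 173/25)
3. C_x = 159/25  [line -364/25·x + 273/25·y + 10647/100 = 0 ∩ |CE|² = 81/400]
4. C_y = -127/100  [line -364/25·x + 273/25·y + 10647/100 = 0 ∩ |CE|² = 81/400]
   → C = (159/25, -127/100)

B = (-114/25, 173/25)
C = (159/25, -127/100)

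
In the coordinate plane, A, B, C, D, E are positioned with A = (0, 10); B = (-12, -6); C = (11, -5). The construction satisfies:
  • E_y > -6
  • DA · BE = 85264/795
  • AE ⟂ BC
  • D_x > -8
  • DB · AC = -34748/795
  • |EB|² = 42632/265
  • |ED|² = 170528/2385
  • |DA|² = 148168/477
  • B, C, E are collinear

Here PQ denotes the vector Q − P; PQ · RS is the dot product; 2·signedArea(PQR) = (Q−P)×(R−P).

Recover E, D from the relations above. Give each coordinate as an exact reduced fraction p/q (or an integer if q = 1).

1. E_x = 178/265  [B, C, E are collinear ∩ AE ⟂ BC]
2. E_y = -1444/265  [B, C, E are collinear ∩ AE ⟂ BC]
   → E = (178/265, -1444/265)
3. D_x = -6182/795  [DB · AC = -34748/795 ∩ DA · BE = 85264/795]
4. D_y = -4624/795  [DB · AC = -34748/795 ∩ DA · BE = 85264/795]
   → D = (-6182/795, -4624/795)

D = (-6182/795, -4624/795)
E = (178/265, -1444/265)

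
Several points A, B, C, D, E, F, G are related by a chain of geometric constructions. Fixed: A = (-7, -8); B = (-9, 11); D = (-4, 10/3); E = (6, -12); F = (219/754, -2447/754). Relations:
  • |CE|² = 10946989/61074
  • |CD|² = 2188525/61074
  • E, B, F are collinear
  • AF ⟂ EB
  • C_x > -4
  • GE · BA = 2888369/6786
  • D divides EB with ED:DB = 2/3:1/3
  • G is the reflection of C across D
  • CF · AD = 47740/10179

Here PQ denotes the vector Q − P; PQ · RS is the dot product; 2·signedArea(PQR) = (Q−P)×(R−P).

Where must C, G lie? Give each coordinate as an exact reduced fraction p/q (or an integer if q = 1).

C = (-8075/2262, -17897/6786)
G = (-10021/2262, 63137/6786)

1. C_x = -8075/2262  [line -3·x + -34/3·y + -826523/20358 = 0 ∩ |CD|² = 2188525/61074]
2. C_y = -17897/6786  [line -3·x + -34/3·y + -826523/20358 = 0 ∩ |CD|² = 2188525/61074]
   → C = (-8075/2262, -17897/6786)
3. G_x = -10021/2262  [G is the reflection of C across D]
4. G_y = 63137/6786  [G is the reflection of C across D]
   → G = (-10021/2262, 63137/6786)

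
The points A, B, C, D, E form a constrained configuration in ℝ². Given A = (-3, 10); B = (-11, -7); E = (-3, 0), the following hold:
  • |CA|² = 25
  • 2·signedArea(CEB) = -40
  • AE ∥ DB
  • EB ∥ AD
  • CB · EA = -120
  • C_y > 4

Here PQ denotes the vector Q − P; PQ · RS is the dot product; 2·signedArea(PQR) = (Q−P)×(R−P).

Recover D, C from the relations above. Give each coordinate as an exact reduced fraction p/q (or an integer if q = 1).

1. D_x = -11  [AE ∥ DB ∩ EB ∥ AD]
2. D_y = 3  [AE ∥ DB ∩ EB ∥ AD]
   → D = (-11, 3)
3. C_x = -3  [CB · EA = -120 ∩ 2·signedArea(CEB) = -40]
4. C_y = 5  [CB · EA = -120 ∩ 2·signedArea(CEB) = -40]
   → C = (-3, 5)

C = (-3, 5)
D = (-11, 3)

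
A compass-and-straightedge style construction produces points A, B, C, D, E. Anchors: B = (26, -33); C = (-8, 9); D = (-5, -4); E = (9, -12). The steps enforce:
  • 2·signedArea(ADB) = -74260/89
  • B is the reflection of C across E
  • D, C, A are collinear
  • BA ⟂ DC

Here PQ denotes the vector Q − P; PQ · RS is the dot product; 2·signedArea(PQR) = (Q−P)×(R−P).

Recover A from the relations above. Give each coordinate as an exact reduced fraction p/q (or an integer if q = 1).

A = (260/89, -3411/89)

1. A_x = 260/89  [D, C, A are collinear ∩ BA ⟂ DC]
2. A_y = -3411/89  [D, C, A are collinear ∩ BA ⟂ DC]
   → A = (260/89, -3411/89)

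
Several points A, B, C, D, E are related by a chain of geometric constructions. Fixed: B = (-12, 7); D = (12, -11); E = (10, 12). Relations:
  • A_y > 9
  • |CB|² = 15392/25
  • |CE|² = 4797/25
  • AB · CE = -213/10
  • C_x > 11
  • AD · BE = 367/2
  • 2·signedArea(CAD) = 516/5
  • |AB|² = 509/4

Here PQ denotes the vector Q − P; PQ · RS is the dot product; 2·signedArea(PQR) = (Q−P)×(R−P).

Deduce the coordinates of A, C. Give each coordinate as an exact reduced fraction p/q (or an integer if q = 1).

1. A_x = -1  [line -22·x + -5·y + 51/2 = 0 ∩ |AB|² = 509/4]
2. A_y = 19/2  [line -22·x + -5·y + 51/2 = 0 ∩ |AB|² = 509/4]
   → A = (-1, 19/2)
3. C_x = 56/5  [AB · CE = -213/10 ∩ 2·signedArea(CAD) = 516/5]
4. C_y = -9/5  [AB · CE = -213/10 ∩ 2·signedArea(CAD) = 516/5]
   → C = (56/5, -9/5)

A = (-1, 19/2)
C = (56/5, -9/5)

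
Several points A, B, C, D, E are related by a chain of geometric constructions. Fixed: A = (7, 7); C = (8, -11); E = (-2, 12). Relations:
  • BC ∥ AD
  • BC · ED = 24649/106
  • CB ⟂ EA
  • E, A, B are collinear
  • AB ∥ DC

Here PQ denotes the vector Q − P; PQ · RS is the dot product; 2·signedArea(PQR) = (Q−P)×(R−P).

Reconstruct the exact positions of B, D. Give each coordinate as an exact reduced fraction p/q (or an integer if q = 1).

B = (1633/106, 247/106)
D = (-43/106, -671/106)

1. B_x = 1633/106  [E, A, B are collinear ∩ CB ⟂ EA]
2. B_y = 247/106  [E, A, B are collinear ∩ CB ⟂ EA]
   → B = (1633/106, 247/106)
3. D_x = -43/106  [AB ∥ DC ∩ BC ∥ AD]
4. D_y = -671/106  [AB ∥ DC ∩ BC ∥ AD]
   → D = (-43/106, -671/106)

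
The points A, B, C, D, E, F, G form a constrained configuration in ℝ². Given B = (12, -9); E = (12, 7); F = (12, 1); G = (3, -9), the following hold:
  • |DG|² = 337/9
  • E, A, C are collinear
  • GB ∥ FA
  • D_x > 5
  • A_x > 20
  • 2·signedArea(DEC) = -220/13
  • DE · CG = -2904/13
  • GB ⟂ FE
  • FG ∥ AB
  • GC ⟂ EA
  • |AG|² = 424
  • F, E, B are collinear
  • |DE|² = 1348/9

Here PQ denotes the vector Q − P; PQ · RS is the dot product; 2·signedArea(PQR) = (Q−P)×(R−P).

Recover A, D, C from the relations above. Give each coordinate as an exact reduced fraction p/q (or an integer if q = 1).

A = (21, 1)
C = (171/13, 81/13)
D = (6, -11/3)

1. A_x = 21  [FG ∥ AB ∩ GB ∥ FA]
2. A_y = 1  [FG ∥ AB ∩ GB ∥ FA]
   → A = (21, 1)
3. C_x = 171/13  [E, A, C are collinear ∩ GC ⟂ EA]
4. C_y = 81/13  [E, A, C are collinear ∩ GC ⟂ EA]
   → C = (171/13, 81/13)
5. D_x = 6  [line 10/13·x + 15/13·y + -5/13 = 0 ∩ |DE|² = 1348/9]
6. D_y = -11/3  [line 10/13·x + 15/13·y + -5/13 = 0 ∩ |DE|² = 1348/9]
   → D = (6, -11/3)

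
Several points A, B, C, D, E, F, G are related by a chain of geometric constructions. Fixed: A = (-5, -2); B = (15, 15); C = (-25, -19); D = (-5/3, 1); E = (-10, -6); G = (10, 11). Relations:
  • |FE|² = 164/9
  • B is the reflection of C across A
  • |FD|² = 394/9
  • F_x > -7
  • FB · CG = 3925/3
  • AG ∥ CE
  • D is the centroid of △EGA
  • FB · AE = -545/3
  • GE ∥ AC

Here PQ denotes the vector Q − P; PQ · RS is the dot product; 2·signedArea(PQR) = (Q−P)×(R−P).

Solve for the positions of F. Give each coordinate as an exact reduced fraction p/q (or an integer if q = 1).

F = (-20/3, -10/3)

1. F_x = -20/3  [FB · CG = 3925/3 ∩ FB · AE = -545/3]
2. F_y = -10/3  [FB · CG = 3925/3 ∩ FB · AE = -545/3]
   → F = (-20/3, -10/3)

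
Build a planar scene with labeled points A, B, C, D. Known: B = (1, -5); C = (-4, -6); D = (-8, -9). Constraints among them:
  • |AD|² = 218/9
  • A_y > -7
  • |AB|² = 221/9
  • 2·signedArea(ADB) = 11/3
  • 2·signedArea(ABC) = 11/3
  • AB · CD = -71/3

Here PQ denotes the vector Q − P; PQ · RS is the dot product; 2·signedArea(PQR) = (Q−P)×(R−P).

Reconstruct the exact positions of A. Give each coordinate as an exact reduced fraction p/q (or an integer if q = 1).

1. A_x = -11/3  [2·signedArea(ABC) = 11/3 ∩ AB · CD = -71/3]
2. A_y = -20/3  [2·signedArea(ABC) = 11/3 ∩ AB · CD = -71/3]
   → A = (-11/3, -20/3)

A = (-11/3, -20/3)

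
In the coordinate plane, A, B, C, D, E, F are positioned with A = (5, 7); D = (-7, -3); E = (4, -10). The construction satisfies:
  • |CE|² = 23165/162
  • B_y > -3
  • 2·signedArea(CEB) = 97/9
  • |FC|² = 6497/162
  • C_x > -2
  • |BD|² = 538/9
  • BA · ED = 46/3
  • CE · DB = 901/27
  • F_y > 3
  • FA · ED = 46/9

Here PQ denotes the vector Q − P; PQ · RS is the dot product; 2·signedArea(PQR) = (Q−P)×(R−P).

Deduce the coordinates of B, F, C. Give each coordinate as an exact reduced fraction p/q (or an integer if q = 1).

1. B_x = 2/3  [line 11·x + -7·y + -64/3 = 0 ∩ |BD|² = 538/9]
2. B_y = -2  [line 11·x + -7·y + -64/3 = 0 ∩ |BD|² = 538/9]
   → B = (2/3, -2)
3. C_x = -31/18  [CE · DB = 901/27 ∩ 2·signedArea(CEB) = 97/9]
4. C_y = 1/2  [CE · DB = 901/27 ∩ 2·signedArea(CEB) = 97/9]
   → C = (-31/18, 1/2)
5. F_x = 32/9  [line 11·x + -7·y + -100/9 = 0 ∩ |FC|² = 6497/162]
6. F_y = 4  [line 11·x + -7·y + -100/9 = 0 ∩ |FC|² = 6497/162]
   → F = (32/9, 4)

B = (2/3, -2)
C = (-31/18, 1/2)
F = (32/9, 4)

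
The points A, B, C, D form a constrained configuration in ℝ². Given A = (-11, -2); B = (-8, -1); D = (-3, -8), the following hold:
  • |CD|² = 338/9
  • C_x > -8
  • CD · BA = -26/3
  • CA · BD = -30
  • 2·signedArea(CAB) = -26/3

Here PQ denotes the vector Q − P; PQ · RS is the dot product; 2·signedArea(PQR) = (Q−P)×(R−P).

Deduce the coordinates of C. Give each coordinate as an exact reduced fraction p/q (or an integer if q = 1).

C = (-22/3, -11/3)

1. C_x = -22/3  [CA · BD = -30 ∩ 2·signedArea(CAB) = -26/3]
2. C_y = -11/3  [CA · BD = -30 ∩ 2·signedArea(CAB) = -26/3]
   → C = (-22/3, -11/3)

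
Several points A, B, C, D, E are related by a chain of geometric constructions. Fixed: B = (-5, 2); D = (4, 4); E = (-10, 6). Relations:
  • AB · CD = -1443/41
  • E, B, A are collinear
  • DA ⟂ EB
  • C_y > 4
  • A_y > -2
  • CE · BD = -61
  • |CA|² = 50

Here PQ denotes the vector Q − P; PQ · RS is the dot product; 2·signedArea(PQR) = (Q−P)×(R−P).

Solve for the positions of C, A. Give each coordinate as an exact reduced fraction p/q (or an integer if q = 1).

1. A_x = -20/41  [E, B, A are collinear ∩ DA ⟂ EB]
2. A_y = -66/41  [E, B, A are collinear ∩ DA ⟂ EB]
   → A = (-20/41, -66/41)
3. C_x = -3  [CE · BD = -61 ∩ AB · CD = -1443/41]
4. C_y = 5  [CE · BD = -61 ∩ AB · CD = -1443/41]
   → C = (-3, 5)

A = (-20/41, -66/41)
C = (-3, 5)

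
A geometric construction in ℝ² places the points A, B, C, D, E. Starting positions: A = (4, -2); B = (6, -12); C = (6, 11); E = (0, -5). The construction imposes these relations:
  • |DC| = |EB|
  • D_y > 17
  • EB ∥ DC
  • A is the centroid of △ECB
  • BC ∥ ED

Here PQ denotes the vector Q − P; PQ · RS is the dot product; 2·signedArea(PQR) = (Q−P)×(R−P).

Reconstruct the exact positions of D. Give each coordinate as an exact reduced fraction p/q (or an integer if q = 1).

D = (0, 18)

1. D_x = 0  [EB ∥ DC ∩ BC ∥ ED]
2. D_y = 18  [EB ∥ DC ∩ BC ∥ ED]
   → D = (0, 18)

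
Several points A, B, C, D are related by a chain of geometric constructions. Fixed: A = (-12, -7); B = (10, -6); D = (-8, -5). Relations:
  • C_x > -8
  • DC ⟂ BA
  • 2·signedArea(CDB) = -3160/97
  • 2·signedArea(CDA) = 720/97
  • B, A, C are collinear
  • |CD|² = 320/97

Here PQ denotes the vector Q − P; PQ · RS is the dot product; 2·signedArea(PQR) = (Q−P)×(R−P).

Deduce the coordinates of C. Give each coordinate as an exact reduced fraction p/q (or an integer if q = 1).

C = (-768/97, -661/97)

1. C_x = -768/97  [B, A, C are collinear ∩ DC ⟂ BA]
2. C_y = -661/97  [B, A, C are collinear ∩ DC ⟂ BA]
   → C = (-768/97, -661/97)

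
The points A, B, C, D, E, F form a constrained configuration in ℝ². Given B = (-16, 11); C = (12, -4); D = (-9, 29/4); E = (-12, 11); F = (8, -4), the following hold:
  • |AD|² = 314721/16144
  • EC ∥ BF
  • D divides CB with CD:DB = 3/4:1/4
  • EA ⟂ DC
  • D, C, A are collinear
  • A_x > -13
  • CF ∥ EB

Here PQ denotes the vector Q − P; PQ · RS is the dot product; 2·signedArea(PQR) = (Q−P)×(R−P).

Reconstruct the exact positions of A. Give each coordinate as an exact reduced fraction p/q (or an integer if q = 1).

1. A_x = -13008/1009  [D, C, A are collinear ∩ EA ⟂ DC]
2. A_y = 9419/1009  [D, C, A are collinear ∩ EA ⟂ DC]
   → A = (-13008/1009, 9419/1009)

A = (-13008/1009, 9419/1009)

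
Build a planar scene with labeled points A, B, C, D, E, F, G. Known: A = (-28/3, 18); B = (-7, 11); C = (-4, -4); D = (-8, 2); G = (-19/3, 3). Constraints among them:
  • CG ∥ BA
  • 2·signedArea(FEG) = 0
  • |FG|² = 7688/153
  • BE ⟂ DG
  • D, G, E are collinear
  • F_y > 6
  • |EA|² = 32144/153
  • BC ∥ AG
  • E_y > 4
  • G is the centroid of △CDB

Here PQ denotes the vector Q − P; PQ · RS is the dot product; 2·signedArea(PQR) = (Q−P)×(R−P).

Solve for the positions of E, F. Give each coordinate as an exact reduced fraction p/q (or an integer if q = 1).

1. E_x = -56/17  [D, G, E are collinear ∩ BE ⟂ DG]
2. E_y = 82/17  [D, G, E are collinear ∩ BE ⟂ DG]
   → E = (-56/17, 82/17)
3. F_x = -13/51  [line 31/17·x + -155/51·y + 62/3 = 0 ∩ |FG|² = 7688/153]
4. F_y = 113/17  [line 31/17·x + -155/51·y + 62/3 = 0 ∩ |FG|² = 7688/153]
   → F = (-13/51, 113/17)

E = (-56/17, 82/17)
F = (-13/51, 113/17)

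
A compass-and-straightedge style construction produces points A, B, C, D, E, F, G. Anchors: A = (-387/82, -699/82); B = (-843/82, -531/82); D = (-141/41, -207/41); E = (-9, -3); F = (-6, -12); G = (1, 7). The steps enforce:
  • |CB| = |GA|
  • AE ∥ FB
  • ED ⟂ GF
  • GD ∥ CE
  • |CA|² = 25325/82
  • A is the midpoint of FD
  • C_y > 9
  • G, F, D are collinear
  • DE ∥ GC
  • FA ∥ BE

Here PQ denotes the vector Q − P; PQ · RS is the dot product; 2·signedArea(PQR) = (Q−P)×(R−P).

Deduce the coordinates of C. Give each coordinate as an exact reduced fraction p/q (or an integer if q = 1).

1. C_x = -187/41  [GD ∥ CE ∩ DE ∥ GC]
2. C_y = 371/41  [GD ∥ CE ∩ DE ∥ GC]
   → C = (-187/41, 371/41)

C = (-187/41, 371/41)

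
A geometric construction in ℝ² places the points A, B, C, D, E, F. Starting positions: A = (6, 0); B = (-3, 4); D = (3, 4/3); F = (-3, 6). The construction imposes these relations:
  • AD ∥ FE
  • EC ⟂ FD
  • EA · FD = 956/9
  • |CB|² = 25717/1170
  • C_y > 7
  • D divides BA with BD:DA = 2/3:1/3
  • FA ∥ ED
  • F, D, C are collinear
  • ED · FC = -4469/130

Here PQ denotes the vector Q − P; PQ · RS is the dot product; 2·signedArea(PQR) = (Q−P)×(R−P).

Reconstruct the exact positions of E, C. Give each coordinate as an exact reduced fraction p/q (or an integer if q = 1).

1. E_x = -6  [FA ∥ ED ∩ AD ∥ FE]
2. E_y = 22/3  [FA ∥ ED ∩ AD ∥ FE]
   → E = (-6, 22/3)
3. C_x = -717/130  [F, D, C are collinear ∩ EC ⟂ FD]
4. C_y = 3103/390  [F, D, C are collinear ∩ EC ⟂ FD]
   → C = (-717/130, 3103/390)

C = (-717/130, 3103/390)
E = (-6, 22/3)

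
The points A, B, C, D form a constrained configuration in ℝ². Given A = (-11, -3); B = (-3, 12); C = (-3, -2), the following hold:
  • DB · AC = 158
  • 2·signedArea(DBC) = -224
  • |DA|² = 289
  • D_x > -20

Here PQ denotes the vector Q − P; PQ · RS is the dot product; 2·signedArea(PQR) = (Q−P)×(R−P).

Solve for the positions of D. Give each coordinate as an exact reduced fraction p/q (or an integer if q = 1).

D = (-19, -18)

1. D_x = -19  [2·signedArea(DBC) = -224 ∩ DB · AC = 158]
2. D_y = -18  [2·signedArea(DBC) = -224 ∩ DB · AC = 158]
   → D = (-19, -18)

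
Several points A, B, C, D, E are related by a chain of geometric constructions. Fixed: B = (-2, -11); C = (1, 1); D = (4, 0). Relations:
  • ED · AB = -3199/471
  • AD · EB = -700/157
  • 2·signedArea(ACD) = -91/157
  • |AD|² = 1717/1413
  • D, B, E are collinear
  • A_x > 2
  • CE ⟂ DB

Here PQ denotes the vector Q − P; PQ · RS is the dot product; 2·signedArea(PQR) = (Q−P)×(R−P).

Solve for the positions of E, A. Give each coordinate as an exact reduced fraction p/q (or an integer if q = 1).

1. E_x = 586/157  [D, B, E are collinear ∩ CE ⟂ DB]
2. E_y = -77/157  [D, B, E are collinear ∩ CE ⟂ DB]
   → E = (586/157, -77/157)
3. A_x = 457/157  [AD · EB = -700/157 ∩ 2·signedArea(ACD) = -91/157]
4. A_y = 80/471  [AD · EB = -700/157 ∩ 2·signedArea(ACD) = -91/157]
   → A = (457/157, 80/471)

A = (457/157, 80/471)
E = (586/157, -77/157)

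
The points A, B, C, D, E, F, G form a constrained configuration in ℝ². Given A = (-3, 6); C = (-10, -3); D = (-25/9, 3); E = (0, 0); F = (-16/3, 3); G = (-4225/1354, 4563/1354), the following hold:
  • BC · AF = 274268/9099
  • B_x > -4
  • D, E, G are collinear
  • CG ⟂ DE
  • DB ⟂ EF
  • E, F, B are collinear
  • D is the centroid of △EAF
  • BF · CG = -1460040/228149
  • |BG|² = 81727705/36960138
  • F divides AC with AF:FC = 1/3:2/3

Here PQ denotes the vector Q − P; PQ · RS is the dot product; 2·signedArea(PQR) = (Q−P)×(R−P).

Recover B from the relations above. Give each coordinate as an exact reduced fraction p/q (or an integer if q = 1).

B = (-10288/3033, 643/337)

1. B_x = -10288/3033  [E, F, B are collinear ∩ DB ⟂ EF]
2. B_y = 643/337  [E, F, B are collinear ∩ DB ⟂ EF]
   → B = (-10288/3033, 643/337)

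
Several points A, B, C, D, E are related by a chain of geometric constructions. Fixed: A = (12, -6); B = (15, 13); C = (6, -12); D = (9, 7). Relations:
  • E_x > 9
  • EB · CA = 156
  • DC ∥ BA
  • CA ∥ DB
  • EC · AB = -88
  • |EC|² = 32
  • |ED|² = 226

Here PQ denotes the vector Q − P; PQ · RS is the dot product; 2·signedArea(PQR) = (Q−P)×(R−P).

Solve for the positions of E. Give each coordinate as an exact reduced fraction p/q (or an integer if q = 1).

1. E_x = 10  [EC · AB = -88 ∩ EB · CA = 156]
2. E_y = -8  [EC · AB = -88 ∩ EB · CA = 156]
   → E = (10, -8)

E = (10, -8)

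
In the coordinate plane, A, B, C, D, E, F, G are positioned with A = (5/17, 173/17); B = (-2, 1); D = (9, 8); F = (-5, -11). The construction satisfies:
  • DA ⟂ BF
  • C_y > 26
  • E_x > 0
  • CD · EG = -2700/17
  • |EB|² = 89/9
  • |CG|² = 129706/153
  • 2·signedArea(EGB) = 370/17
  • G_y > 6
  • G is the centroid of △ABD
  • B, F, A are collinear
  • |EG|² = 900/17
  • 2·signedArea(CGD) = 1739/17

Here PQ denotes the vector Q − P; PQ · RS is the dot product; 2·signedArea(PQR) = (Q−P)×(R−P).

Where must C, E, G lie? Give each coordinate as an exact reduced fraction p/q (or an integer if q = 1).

C = (23, 27)
E = (2/3, -2/3)
G = (124/51, 326/51)

1. G_x = 124/51  [G is the centroid of △ABD]
2. G_y = 326/51  [G is the centroid of △ABD]
   → G = (124/51, 326/51)
3. C_x = 23  [line -82/51·x + 335/51·y + -7159/51 = 0 ∩ |CG|² = 129706/153]
4. C_y = 27  [line -82/51·x + 335/51·y + -7159/51 = 0 ∩ |CG|² = 129706/153]
   → C = (23, 27)
5. E_x = 2/3  [CD · EG = -2700/17 ∩ 2·signedArea(EGB) = 370/17]
6. E_y = -2/3  [CD · EG = -2700/17 ∩ 2·signedArea(EGB) = 370/17]
   → E = (2/3, -2/3)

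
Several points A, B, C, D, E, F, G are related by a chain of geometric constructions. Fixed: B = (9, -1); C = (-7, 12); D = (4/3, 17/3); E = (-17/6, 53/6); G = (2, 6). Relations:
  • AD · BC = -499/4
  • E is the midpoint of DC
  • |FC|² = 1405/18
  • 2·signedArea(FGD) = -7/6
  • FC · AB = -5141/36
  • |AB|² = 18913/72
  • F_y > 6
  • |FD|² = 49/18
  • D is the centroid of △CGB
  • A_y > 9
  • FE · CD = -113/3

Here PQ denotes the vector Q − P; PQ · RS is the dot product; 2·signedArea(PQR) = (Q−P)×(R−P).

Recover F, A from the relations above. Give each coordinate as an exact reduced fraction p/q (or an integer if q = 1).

1. F_x = 1/6  [FE · CD = -113/3 ∩ 2·signedArea(FGD) = -7/6]
2. F_y = 41/6  [FE · CD = -113/3 ∩ 2·signedArea(FGD) = -7/6]
   → F = (1/6, 41/6)
3. A_x = -41/12  [AD · BC = -499/4 ∩ FC · AB = -5141/36]
4. A_y = 113/12  [AD · BC = -499/4 ∩ FC · AB = -5141/36]
   → A = (-41/12, 113/12)

A = (-41/12, 113/12)
F = (1/6, 41/6)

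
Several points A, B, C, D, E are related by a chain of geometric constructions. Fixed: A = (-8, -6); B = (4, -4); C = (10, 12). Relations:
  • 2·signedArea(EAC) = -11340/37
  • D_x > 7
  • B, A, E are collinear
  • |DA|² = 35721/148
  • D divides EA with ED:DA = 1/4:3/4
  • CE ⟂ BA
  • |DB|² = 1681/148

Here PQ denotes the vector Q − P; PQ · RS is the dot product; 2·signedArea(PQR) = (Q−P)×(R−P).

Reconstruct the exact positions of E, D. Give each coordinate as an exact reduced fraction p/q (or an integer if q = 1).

1. E_x = 460/37  [B, A, E are collinear ∩ CE ⟂ BA]
2. E_y = -96/37  [B, A, E are collinear ∩ CE ⟂ BA]
   → E = (460/37, -96/37)
3. D_x = 271/37  [D divides EA with ED:DA = 1/4:3/4]
4. D_y = -255/74  [D divides EA with ED:DA = 1/4:3/4]
   → D = (271/37, -255/74)

D = (271/37, -255/74)
E = (460/37, -96/37)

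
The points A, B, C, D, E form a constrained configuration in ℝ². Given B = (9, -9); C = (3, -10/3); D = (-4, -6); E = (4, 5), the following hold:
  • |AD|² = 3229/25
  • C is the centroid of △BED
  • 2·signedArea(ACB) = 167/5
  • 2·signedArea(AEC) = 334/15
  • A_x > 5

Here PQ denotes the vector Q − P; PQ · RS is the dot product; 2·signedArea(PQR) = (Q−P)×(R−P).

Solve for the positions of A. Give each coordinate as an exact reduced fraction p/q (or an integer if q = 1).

A = (6, -3/5)

1. A_x = 6  [2·signedArea(ACB) = 167/5 ∩ 2·signedArea(AEC) = 334/15]
2. A_y = -3/5  [2·signedArea(ACB) = 167/5 ∩ 2·signedArea(AEC) = 334/15]
   → A = (6, -3/5)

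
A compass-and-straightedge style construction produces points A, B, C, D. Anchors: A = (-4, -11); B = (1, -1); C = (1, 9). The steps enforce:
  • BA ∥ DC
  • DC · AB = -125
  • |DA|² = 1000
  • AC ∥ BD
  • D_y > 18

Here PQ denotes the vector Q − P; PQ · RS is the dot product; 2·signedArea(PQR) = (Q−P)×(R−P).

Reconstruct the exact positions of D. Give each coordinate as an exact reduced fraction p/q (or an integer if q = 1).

1. D_x = 6  [BA ∥ DC ∩ AC ∥ BD]
2. D_y = 19  [BA ∥ DC ∩ AC ∥ BD]
   → D = (6, 19)

D = (6, 19)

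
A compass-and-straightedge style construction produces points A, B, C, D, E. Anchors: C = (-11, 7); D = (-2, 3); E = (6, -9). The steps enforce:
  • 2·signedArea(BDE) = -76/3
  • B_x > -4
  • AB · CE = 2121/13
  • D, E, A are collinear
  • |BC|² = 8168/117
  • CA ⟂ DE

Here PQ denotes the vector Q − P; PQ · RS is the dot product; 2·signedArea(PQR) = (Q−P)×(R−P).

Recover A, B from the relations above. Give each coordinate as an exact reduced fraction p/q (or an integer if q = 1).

1. A_x = -86/13  [D, E, A are collinear ∩ CA ⟂ DE]
2. A_y = 129/13  [D, E, A are collinear ∩ CA ⟂ DE]
   → A = (-86/13, 129/13)
3. B_x = -151/39  [2·signedArea(BDE) = -76/3 ∩ AB · CE = 2121/13]
4. B_y = 103/39  [2·signedArea(BDE) = -76/3 ∩ AB · CE = 2121/13]
   → B = (-151/39, 103/39)

A = (-86/13, 129/13)
B = (-151/39, 103/39)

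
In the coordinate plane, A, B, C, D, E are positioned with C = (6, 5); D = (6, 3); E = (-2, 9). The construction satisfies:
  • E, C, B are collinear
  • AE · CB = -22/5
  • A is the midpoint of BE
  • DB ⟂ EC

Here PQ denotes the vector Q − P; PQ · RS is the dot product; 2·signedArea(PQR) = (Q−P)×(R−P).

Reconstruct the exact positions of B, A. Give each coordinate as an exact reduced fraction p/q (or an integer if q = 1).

1. B_x = 34/5  [E, C, B are collinear ∩ DB ⟂ EC]
2. B_y = 23/5  [E, C, B are collinear ∩ DB ⟂ EC]
   → B = (34/5, 23/5)
3. A_x = 12/5  [A is the midpoint of BE]
4. A_y = 34/5  [A is the midpoint of BE]
   → A = (12/5, 34/5)

A = (12/5, 34/5)
B = (34/5, 23/5)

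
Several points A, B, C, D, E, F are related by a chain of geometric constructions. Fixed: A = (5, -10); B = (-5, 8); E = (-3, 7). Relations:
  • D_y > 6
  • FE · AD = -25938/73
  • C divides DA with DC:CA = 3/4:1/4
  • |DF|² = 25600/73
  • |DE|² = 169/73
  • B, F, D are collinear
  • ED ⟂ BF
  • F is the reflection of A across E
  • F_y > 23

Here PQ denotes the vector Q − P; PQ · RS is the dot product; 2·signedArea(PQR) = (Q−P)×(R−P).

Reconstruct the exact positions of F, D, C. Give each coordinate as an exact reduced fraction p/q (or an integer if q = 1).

1. F_x = -11  [F is the reflection of A across E]
2. F_y = 24  [F is the reflection of A across E]
   → F = (-11, 24)
3. D_x = -323/73  [B, F, D are collinear ∩ ED ⟂ BF]
4. D_y = 472/73  [B, F, D are collinear ∩ ED ⟂ BF]
   → D = (-323/73, 472/73)
5. C_x = 193/73  [C divides DA with DC:CA = 3/4:1/4]
6. C_y = -859/146  [C divides DA with DC:CA = 3/4:1/4]
   → C = (193/73, -859/146)

C = (193/73, -859/146)
D = (-323/73, 472/73)
F = (-11, 24)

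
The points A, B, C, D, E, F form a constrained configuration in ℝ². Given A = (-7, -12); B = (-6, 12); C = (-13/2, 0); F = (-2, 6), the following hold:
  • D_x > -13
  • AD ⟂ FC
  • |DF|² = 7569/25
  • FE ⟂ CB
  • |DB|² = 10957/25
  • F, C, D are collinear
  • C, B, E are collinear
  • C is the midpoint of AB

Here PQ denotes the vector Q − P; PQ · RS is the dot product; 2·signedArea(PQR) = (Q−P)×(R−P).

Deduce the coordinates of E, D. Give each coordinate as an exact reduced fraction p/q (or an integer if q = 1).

1. E_x = -3602/577  [C, B, E are collinear ∩ FE ⟂ CB]
2. E_y = 3564/577  [C, B, E are collinear ∩ FE ⟂ CB]
   → E = (-3602/577, 3564/577)
3. D_x = -311/25  [F, C, D are collinear ∩ AD ⟂ FC]
4. D_y = -198/25  [F, C, D are collinear ∩ AD ⟂ FC]
   → D = (-311/25, -198/25)

D = (-311/25, -198/25)
E = (-3602/577, 3564/577)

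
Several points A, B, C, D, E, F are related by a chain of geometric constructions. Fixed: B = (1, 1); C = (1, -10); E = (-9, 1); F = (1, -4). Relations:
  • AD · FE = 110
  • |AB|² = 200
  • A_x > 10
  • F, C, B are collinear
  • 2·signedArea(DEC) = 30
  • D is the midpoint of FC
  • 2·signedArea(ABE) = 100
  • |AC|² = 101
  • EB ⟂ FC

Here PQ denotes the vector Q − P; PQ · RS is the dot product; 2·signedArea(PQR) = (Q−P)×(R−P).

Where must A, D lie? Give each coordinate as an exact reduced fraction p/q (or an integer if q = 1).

A = (11, -9)
D = (1, -7)

1. A_y = -9  [2·signedArea(ABE) = 100]
2. A_x = 11  [|AB|² = 200]
   → A = (11, -9)
3. D_x = 1  [AD · FE = 110 ∩ D is the midpoint of FC]
4. D_y = -7  [AD · FE = 110 ∩ D is the midpoint of FC]
   → D = (1, -7)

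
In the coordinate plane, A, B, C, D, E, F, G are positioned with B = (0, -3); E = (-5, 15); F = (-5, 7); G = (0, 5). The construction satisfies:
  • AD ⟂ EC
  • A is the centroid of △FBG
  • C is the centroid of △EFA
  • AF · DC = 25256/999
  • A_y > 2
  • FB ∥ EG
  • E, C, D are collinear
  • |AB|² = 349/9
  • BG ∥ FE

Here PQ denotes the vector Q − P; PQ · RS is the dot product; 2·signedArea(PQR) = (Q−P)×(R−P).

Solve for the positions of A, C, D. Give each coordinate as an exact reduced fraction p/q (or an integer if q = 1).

1. A_x = -5/3  [A is the centroid of △FBG]
2. A_y = 3  [A is the centroid of △FBG]
   → A = (-5/3, 3)
3. C_x = -35/9  [C is the centroid of △EFA]
4. C_y = 25/3  [C is the centroid of △EFA]
   → C = (-35/9, 25/3)
5. D_x = -329/111  [E, C, D are collinear ∩ AD ⟂ EC]
6. D_y = 103/37  [E, C, D are collinear ∩ AD ⟂ EC]
   → D = (-329/111, 103/37)

A = (-5/3, 3)
C = (-35/9, 25/3)
D = (-329/111, 103/37)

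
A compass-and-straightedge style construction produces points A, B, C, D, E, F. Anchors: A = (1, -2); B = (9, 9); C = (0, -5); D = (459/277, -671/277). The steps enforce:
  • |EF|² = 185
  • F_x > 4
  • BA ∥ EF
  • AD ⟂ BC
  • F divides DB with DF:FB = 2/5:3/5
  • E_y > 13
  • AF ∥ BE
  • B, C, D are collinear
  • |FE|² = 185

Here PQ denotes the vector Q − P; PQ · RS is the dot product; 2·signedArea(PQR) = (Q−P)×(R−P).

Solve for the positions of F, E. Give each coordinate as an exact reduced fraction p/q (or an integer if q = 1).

E = (17443/1385, 18208/1385)
F = (6363/1385, 2973/1385)

1. F_x = 6363/1385  [F divides DB with DF:FB = 2/5:3/5]
2. F_y = 2973/1385  [F divides DB with DF:FB = 2/5:3/5]
   → F = (6363/1385, 2973/1385)
3. E_x = 17443/1385  [BA ∥ EF ∩ AF ∥ BE]
4. E_y = 18208/1385  [BA ∥ EF ∩ AF ∥ BE]
   → E = (17443/1385, 18208/1385)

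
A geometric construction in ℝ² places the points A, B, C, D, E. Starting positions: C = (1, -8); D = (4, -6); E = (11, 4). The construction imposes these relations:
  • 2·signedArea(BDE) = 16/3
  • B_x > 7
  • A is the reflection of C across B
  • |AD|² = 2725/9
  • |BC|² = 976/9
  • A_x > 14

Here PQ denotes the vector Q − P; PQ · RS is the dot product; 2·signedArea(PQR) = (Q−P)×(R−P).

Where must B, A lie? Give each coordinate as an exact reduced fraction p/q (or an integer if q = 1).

A = (43/3, 8)
B = (23/3, 0)

1. B_x = 23/3  [line -10·x + 7·y + 230/3 = 0 ∩ |BC|² = 976/9]
2. B_y = 0  [line -10·x + 7·y + 230/3 = 0 ∩ |BC|² = 976/9]
   → B = (23/3, 0)
3. A_x = 43/3  [A is the reflection of C across B]
4. A_y = 8  [A is the reflection of C across B]
   → A = (43/3, 8)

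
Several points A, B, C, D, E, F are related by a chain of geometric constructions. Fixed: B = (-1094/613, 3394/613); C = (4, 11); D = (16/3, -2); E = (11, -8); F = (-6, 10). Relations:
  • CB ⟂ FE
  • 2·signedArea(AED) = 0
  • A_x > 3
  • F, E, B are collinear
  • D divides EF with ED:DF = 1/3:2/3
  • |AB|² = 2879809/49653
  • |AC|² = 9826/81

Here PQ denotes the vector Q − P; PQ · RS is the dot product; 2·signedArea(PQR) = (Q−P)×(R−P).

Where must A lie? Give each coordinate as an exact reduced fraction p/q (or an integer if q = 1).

1. A_x = 31/9  [line -6·x + -17/3·y + 62/3 = 0 ∩ |AB|² = 2879809/49653]
2. A_y = 0  [line -6·x + -17/3·y + 62/3 = 0 ∩ |AB|² = 2879809/49653]
   → A = (31/9, 0)

A = (31/9, 0)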